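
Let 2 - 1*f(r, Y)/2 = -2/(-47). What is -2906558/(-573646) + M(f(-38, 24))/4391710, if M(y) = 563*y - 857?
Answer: 299990015727829/59203241554510 ≈ 5.0671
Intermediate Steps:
f(r, Y) = 184/47 (f(r, Y) = 4 - (-4)/(-47) = 4 - (-4)*(-1)/47 = 4 - 2*2/47 = 4 - 4/47 = 184/47)
M(y) = -857 + 563*y
-2906558/(-573646) + M(f(-38, 24))/4391710 = -2906558/(-573646) + (-857 + 563*(184/47))/4391710 = -2906558*(-1/573646) + (-857 + 103592/47)*(1/4391710) = 1453279/286823 + (63313/47)*(1/4391710) = 1453279/286823 + 63313/206410370 = 299990015727829/59203241554510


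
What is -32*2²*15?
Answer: -1920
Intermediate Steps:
-32*2²*15 = -32*4*15 = -128*15 = -1920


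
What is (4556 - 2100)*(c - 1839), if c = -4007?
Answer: -14357776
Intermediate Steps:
(4556 - 2100)*(c - 1839) = (4556 - 2100)*(-4007 - 1839) = 2456*(-5846) = -14357776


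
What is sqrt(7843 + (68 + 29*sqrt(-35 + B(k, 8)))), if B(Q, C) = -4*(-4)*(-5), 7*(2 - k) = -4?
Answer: sqrt(7911 + 29*I*sqrt(115)) ≈ 88.961 + 1.748*I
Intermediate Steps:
k = 18/7 (k = 2 - 1/7*(-4) = 2 + 4/7 = 18/7 ≈ 2.5714)
B(Q, C) = -80 (B(Q, C) = 16*(-5) = -80)
sqrt(7843 + (68 + 29*sqrt(-35 + B(k, 8)))) = sqrt(7843 + (68 + 29*sqrt(-35 - 80))) = sqrt(7843 + (68 + 29*sqrt(-115))) = sqrt(7843 + (68 + 29*(I*sqrt(115)))) = sqrt(7843 + (68 + 29*I*sqrt(115))) = sqrt(7911 + 29*I*sqrt(115))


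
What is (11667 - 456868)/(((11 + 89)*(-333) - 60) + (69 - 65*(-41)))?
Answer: 445201/30626 ≈ 14.537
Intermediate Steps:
(11667 - 456868)/(((11 + 89)*(-333) - 60) + (69 - 65*(-41))) = -445201/((100*(-333) - 60) + (69 + 2665)) = -445201/((-33300 - 60) + 2734) = -445201/(-33360 + 2734) = -445201/(-30626) = -445201*(-1/30626) = 445201/30626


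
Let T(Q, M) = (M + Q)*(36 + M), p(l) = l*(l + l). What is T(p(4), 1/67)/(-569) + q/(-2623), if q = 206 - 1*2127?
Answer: -8669649394/6699774143 ≈ -1.2940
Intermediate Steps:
p(l) = 2*l**2 (p(l) = l*(2*l) = 2*l**2)
T(Q, M) = (36 + M)*(M + Q)
q = -1921 (q = 206 - 2127 = -1921)
T(p(4), 1/67)/(-569) + q/(-2623) = ((1/67)**2 + 36/67 + 36*(2*4**2) + (2*4**2)/67)/(-569) - 1921/(-2623) = ((1/67)**2 + 36*(1/67) + 36*(2*16) + (2*16)/67)*(-1/569) - 1921*(-1/2623) = (1/4489 + 36/67 + 36*32 + (1/67)*32)*(-1/569) + 1921/2623 = (1/4489 + 36/67 + 1152 + 32/67)*(-1/569) + 1921/2623 = (5175885/4489)*(-1/569) + 1921/2623 = -5175885/2554241 + 1921/2623 = -8669649394/6699774143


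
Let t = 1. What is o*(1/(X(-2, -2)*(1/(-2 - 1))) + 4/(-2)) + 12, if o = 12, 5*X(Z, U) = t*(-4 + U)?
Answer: 18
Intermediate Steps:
X(Z, U) = -⅘ + U/5 (X(Z, U) = (1*(-4 + U))/5 = (-4 + U)/5 = -⅘ + U/5)
o*(1/(X(-2, -2)*(1/(-2 - 1))) + 4/(-2)) + 12 = 12*(1/((-⅘ + (⅕)*(-2))*(1/(-2 - 1))) + 4/(-2)) + 12 = 12*(1/((-⅘ - ⅖)*(1/(-3))) + 4*(-½)) + 12 = 12*(1/((-6/5)*(-⅓)) - 2) + 12 = 12*(-⅚*(-3) - 2) + 12 = 12*(5/2 - 2) + 12 = 12*(½) + 12 = 6 + 12 = 18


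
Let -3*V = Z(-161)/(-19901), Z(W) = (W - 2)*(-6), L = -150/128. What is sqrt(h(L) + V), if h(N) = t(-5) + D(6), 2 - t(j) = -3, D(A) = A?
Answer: sqrt(4363035537)/19901 ≈ 3.3191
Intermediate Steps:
t(j) = 5 (t(j) = 2 - 1*(-3) = 2 + 3 = 5)
L = -75/64 (L = -150*1/128 = -75/64 ≈ -1.1719)
Z(W) = 12 - 6*W (Z(W) = (-2 + W)*(-6) = 12 - 6*W)
h(N) = 11 (h(N) = 5 + 6 = 11)
V = 326/19901 (V = -(12 - 6*(-161))/(3*(-19901)) = -(12 + 966)*(-1)/(3*19901) = -326*(-1)/19901 = -1/3*(-978/19901) = 326/19901 ≈ 0.016381)
sqrt(h(L) + V) = sqrt(11 + 326/19901) = sqrt(219237/19901) = sqrt(4363035537)/19901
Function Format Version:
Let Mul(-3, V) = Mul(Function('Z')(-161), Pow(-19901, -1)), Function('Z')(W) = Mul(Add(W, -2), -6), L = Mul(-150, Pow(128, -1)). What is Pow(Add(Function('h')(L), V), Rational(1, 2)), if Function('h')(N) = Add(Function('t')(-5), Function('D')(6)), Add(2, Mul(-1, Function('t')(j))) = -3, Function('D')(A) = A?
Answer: Mul(Rational(1, 19901), Pow(4363035537, Rational(1, 2))) ≈ 3.3191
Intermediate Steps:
Function('t')(j) = 5 (Function('t')(j) = Add(2, Mul(-1, -3)) = Add(2, 3) = 5)
L = Rational(-75, 64) (L = Mul(-150, Rational(1, 128)) = Rational(-75, 64) ≈ -1.1719)
Function('Z')(W) = Add(12, Mul(-6, W)) (Function('Z')(W) = Mul(Add(-2, W), -6) = Add(12, Mul(-6, W)))
Function('h')(N) = 11 (Function('h')(N) = Add(5, 6) = 11)
V = Rational(326, 19901) (V = Mul(Rational(-1, 3), Mul(Add(12, Mul(-6, -161)), Pow(-19901, -1))) = Mul(Rational(-1, 3), Mul(Add(12, 966), Rational(-1, 19901))) = Mul(Rational(-1, 3), Mul(978, Rational(-1, 19901))) = Mul(Rational(-1, 3), Rational(-978, 19901)) = Rational(326, 19901) ≈ 0.016381)
Pow(Add(Function('h')(L), V), Rational(1, 2)) = Pow(Add(11, Rational(326, 19901)), Rational(1, 2)) = Pow(Rational(219237, 19901), Rational(1, 2)) = Mul(Rational(1, 19901), Pow(4363035537, Rational(1, 2)))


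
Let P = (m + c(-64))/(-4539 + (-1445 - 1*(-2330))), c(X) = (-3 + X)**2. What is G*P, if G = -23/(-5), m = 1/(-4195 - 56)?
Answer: -219451487/38832885 ≈ -5.6512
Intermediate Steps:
m = -1/4251 (m = 1/(-4251) = -1/4251 ≈ -0.00023524)
G = 23/5 (G = -23*(-1/5) = 23/5 ≈ 4.6000)
P = -9541369/7766577 (P = (-1/4251 + (-3 - 64)**2)/(-4539 + (-1445 - 1*(-2330))) = (-1/4251 + (-67)**2)/(-4539 + (-1445 + 2330)) = (-1/4251 + 4489)/(-4539 + 885) = (19082738/4251)/(-3654) = (19082738/4251)*(-1/3654) = -9541369/7766577 ≈ -1.2285)
G*P = (23/5)*(-9541369/7766577) = -219451487/38832885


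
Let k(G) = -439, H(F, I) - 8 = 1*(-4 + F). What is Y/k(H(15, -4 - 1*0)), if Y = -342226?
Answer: 342226/439 ≈ 779.56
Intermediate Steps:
H(F, I) = 4 + F (H(F, I) = 8 + 1*(-4 + F) = 8 + (-4 + F) = 4 + F)
Y/k(H(15, -4 - 1*0)) = -342226/(-439) = -342226*(-1/439) = 342226/439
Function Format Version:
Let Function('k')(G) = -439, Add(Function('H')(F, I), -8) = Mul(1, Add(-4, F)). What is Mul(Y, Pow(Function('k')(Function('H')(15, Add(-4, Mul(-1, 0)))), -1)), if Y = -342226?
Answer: Rational(342226, 439) ≈ 779.56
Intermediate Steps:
Function('H')(F, I) = Add(4, F) (Function('H')(F, I) = Add(8, Mul(1, Add(-4, F))) = Add(8, Add(-4, F)) = Add(4, F))
Mul(Y, Pow(Function('k')(Function('H')(15, Add(-4, Mul(-1, 0)))), -1)) = Mul(-342226, Pow(-439, -1)) = Mul(-342226, Rational(-1, 439)) = Rational(342226, 439)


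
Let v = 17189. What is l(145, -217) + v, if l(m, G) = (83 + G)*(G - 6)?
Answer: 47071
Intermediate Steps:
l(m, G) = (-6 + G)*(83 + G) (l(m, G) = (83 + G)*(-6 + G) = (-6 + G)*(83 + G))
l(145, -217) + v = (-498 + (-217)² + 77*(-217)) + 17189 = (-498 + 47089 - 16709) + 17189 = 29882 + 17189 = 47071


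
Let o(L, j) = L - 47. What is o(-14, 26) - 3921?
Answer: -3982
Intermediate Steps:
o(L, j) = -47 + L
o(-14, 26) - 3921 = (-47 - 14) - 3921 = -61 - 3921 = -3982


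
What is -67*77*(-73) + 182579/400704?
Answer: 150908113907/400704 ≈ 3.7661e+5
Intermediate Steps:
-67*77*(-73) + 182579/400704 = -5159*(-73) + 182579*(1/400704) = 376607 + 182579/400704 = 150908113907/400704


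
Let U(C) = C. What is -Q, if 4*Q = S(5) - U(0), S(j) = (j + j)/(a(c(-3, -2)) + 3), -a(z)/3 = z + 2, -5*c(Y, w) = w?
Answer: 25/42 ≈ 0.59524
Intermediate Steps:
c(Y, w) = -w/5
a(z) = -6 - 3*z (a(z) = -3*(z + 2) = -3*(2 + z) = -6 - 3*z)
S(j) = -10*j/21 (S(j) = (j + j)/((-6 - (-3)*(-2)/5) + 3) = (2*j)/((-6 - 3*2/5) + 3) = (2*j)/((-6 - 6/5) + 3) = (2*j)/(-36/5 + 3) = (2*j)/(-21/5) = (2*j)*(-5/21) = -10*j/21)
Q = -25/42 (Q = (-10/21*5 - 1*0)/4 = (-50/21 + 0)/4 = (1/4)*(-50/21) = -25/42 ≈ -0.59524)
-Q = -1*(-25/42) = 25/42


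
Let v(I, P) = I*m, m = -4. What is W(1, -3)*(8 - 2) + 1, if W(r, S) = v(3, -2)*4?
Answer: -287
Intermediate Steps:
v(I, P) = -4*I (v(I, P) = I*(-4) = -4*I)
W(r, S) = -48 (W(r, S) = -4*3*4 = -12*4 = -48)
W(1, -3)*(8 - 2) + 1 = -48*(8 - 2) + 1 = -48*6 + 1 = -288 + 1 = -287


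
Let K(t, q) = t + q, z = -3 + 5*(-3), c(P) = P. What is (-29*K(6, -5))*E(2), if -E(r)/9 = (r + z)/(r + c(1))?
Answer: -1392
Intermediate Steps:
z = -18 (z = -3 - 15 = -18)
K(t, q) = q + t
E(r) = -9*(-18 + r)/(1 + r) (E(r) = -9*(r - 18)/(r + 1) = -9*(-18 + r)/(1 + r))
(-29*K(6, -5))*E(2) = (-29*(-5 + 6))*(9*(18 - 1*2)/(1 + 2)) = (-29*1)*(9*(18 - 2)/3) = -261*16/3 = -29*48 = -1392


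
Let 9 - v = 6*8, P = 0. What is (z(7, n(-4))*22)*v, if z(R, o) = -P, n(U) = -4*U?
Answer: 0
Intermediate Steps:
z(R, o) = 0 (z(R, o) = -1*0 = 0)
v = -39 (v = 9 - 6*8 = 9 - 1*48 = 9 - 48 = -39)
(z(7, n(-4))*22)*v = (0*22)*(-39) = 0*(-39) = 0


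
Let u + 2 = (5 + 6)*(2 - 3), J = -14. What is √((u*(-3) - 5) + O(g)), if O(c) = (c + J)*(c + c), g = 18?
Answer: √178 ≈ 13.342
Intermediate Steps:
O(c) = 2*c*(-14 + c) (O(c) = (c - 14)*(c + c) = (-14 + c)*(2*c) = 2*c*(-14 + c))
u = -13 (u = -2 + (5 + 6)*(2 - 3) = -2 + 11*(-1) = -2 - 11 = -13)
√((u*(-3) - 5) + O(g)) = √((-13*(-3) - 5) + 2*18*(-14 + 18)) = √((39 - 5) + 2*18*4) = √(34 + 144) = √178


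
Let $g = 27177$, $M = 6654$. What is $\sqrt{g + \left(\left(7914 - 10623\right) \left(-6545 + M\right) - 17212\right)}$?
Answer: $2 i \sqrt{71329} \approx 534.15 i$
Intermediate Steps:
$\sqrt{g + \left(\left(7914 - 10623\right) \left(-6545 + M\right) - 17212\right)} = \sqrt{27177 + \left(\left(7914 - 10623\right) \left(-6545 + 6654\right) - 17212\right)} = \sqrt{27177 - 312493} = \sqrt{-285316} = 2 i \sqrt{71329}$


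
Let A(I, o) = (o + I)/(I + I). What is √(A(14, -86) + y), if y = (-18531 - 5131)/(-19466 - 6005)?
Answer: 2*I*√13053301667/178297 ≈ 1.2816*I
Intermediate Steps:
y = 23662/25471 (y = -23662/(-25471) = -23662*(-1/25471) = 23662/25471 ≈ 0.92898)
A(I, o) = (I + o)/(2*I) (A(I, o) = (I + o)/((2*I)) = (I + o)*(1/(2*I)) = (I + o)/(2*I))
√(A(14, -86) + y) = √((½)*(14 - 86)/14 + 23662/25471) = √((½)*(1/14)*(-72) + 23662/25471) = √(-18/7 + 23662/25471) = √(-292844/178297) = 2*I*√13053301667/178297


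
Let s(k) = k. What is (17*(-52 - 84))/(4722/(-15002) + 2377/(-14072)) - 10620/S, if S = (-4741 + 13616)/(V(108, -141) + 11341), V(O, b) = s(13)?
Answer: -798036994528024/90620617475 ≈ -8806.3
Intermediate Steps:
V(O, b) = 13
S = 8875/11354 (S = (-4741 + 13616)/(13 + 11341) = 8875/11354 ≈ 0.78166)
(17*(-52 - 84))/(4722/(-15002) + 2377/(-14072)) - 10620/S = (17*(-52 - 84))/(4722/(-15002) + 2377/(-14072)) - 10620/8875/11354 = (17*(-136))/(4722*(-1/15002) + 2377*(-1/14072)) - 10620*11354/8875 = -2312/(-2361/7501 - 2377/14072) - 24115896/1775 = -2312/(-51053869/105554072) - 24115896/1775 = -2312*(-105554072/51053869) - 24115896/1775 = 244041014464/51053869 - 24115896/1775 = -798036994528024/90620617475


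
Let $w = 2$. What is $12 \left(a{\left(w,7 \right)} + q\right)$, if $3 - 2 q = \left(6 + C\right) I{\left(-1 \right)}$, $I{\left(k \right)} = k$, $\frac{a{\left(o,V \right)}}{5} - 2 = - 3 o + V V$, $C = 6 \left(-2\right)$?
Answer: $2682$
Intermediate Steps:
$C = -12$
$a{\left(o,V \right)} = 10 - 15 o + 5 V^{2}$ ($a{\left(o,V \right)} = 10 + 5 \left(- 3 o + V V\right) = 10 + 5 \left(- 3 o + V^{2}\right) = 10 + 5 \left(V^{2} - 3 o\right) = 10 + \left(- 15 o + 5 V^{2}\right) = 10 - 15 o + 5 V^{2}$)
$q = - \frac{3}{2}$ ($q = \frac{3}{2} - \frac{\left(6 - 12\right) \left(-1\right)}{2} = \frac{3}{2} - \frac{\left(-6\right) \left(-1\right)}{2} = \frac{3}{2} - 3 = - \frac{3}{2} \approx -1.5$)
$12 \left(a{\left(w,7 \right)} + q\right) = 12 \left(\left(10 - 30 + 5 \cdot 7^{2}\right) - \frac{3}{2}\right) = 12 \left(\left(10 - 30 + 5 \cdot 49\right) - \frac{3}{2}\right) = 12 \left(\left(10 - 30 + 245\right) - \frac{3}{2}\right) = 12 \left(225 - \frac{3}{2}\right) = 12 \cdot \frac{447}{2} = 2682$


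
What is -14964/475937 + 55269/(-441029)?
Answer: -32904120009/209902019173 ≈ -0.15676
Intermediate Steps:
-14964/475937 + 55269/(-441029) = -14964*1/475937 + 55269*(-1/441029) = -14964/475937 - 55269/441029 = -32904120009/209902019173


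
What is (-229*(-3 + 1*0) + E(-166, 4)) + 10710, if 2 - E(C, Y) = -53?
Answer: 11452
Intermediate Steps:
E(C, Y) = 55 (E(C, Y) = 2 - 1*(-53) = 2 + 53 = 55)
(-229*(-3 + 1*0) + E(-166, 4)) + 10710 = (-229*(-3 + 1*0) + 55) + 10710 = (-229*(-3 + 0) + 55) + 10710 = (-229*(-3) + 55) + 10710 = (687 + 55) + 10710 = 742 + 10710 = 11452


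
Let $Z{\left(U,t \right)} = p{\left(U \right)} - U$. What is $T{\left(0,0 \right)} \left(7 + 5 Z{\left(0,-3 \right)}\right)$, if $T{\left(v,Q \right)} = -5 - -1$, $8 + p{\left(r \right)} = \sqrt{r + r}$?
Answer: $132$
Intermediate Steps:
$p{\left(r \right)} = -8 + \sqrt{2} \sqrt{r}$ ($p{\left(r \right)} = -8 + \sqrt{r + r} = -8 + \sqrt{2 r} = -8 + \sqrt{2} \sqrt{r}$)
$T{\left(v,Q \right)} = -4$ ($T{\left(v,Q \right)} = -5 + 1 = -4$)
$Z{\left(U,t \right)} = -8 - U + \sqrt{2} \sqrt{U}$ ($Z{\left(U,t \right)} = \left(-8 + \sqrt{2} \sqrt{U}\right) - U = -8 - U + \sqrt{2} \sqrt{U}$)
$T{\left(0,0 \right)} \left(7 + 5 Z{\left(0,-3 \right)}\right) = - 4 \left(7 + 5 \left(-8 - 0 + \sqrt{2} \sqrt{0}\right)\right) = - 4 \left(7 + 5 \left(-8 + 0 + \sqrt{2} \cdot 0\right)\right) = - 4 \left(7 + 5 \left(-8 + 0 + 0\right)\right) = - 4 \left(7 + 5 \left(-8\right)\right) = - 4 \left(7 - 40\right) = \left(-4\right) \left(-33\right) = 132$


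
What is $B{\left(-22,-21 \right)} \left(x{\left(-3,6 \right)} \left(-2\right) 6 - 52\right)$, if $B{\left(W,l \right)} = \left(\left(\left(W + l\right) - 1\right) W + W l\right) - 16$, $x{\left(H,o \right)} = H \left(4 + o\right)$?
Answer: $435512$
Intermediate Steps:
$B{\left(W,l \right)} = -16 + W l + W \left(-1 + W + l\right)$ ($B{\left(W,l \right)} = \left(\left(-1 + W + l\right) W + W l\right) - 16 = \left(W \left(-1 + W + l\right) + W l\right) - 16 = \left(W l + W \left(-1 + W + l\right)\right) - 16 = -16 + W l + W \left(-1 + W + l\right)$)
$B{\left(-22,-21 \right)} \left(x{\left(-3,6 \right)} \left(-2\right) 6 - 52\right) = \left(-16 + \left(-22\right)^{2} - -22 + 2 \left(-22\right) \left(-21\right)\right) \left(- 3 \left(4 + 6\right) \left(-2\right) 6 - 52\right) = \left(-16 + 484 + 22 + 924\right) \left(\left(-3\right) 10 \left(-2\right) 6 - 52\right) = 1414 \left(\left(-30\right) \left(-2\right) 6 - 52\right) = 1414 \left(60 \cdot 6 - 52\right) = 1414 \left(360 - 52\right) = 1414 \cdot 308 = 435512$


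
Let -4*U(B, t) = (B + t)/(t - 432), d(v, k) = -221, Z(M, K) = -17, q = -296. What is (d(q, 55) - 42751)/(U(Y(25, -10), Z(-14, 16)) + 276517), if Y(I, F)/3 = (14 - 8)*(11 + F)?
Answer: -25725904/165541511 ≈ -0.15540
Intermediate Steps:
Y(I, F) = 198 + 18*F (Y(I, F) = 3*((14 - 8)*(11 + F)) = 3*(6*(11 + F)) = 3*(66 + 6*F) = 198 + 18*F)
U(B, t) = -(B + t)/(4*(-432 + t)) (U(B, t) = -(B + t)/(4*(t - 432)) = -(B + t)/(4*(-432 + t)))
(d(q, 55) - 42751)/(U(Y(25, -10), Z(-14, 16)) + 276517) = (-221 - 42751)/((-(198 + 18*(-10)) - 1*(-17))/(4*(-432 - 17)) + 276517) = -42972/((¼)*(-(198 - 180) + 17)/(-449) + 276517) = -42972/((¼)*(-1/449)*(-1*18 + 17) + 276517) = -42972/((¼)*(-1/449)*(-18 + 17) + 276517) = -42972/((¼)*(-1/449)*(-1) + 276517) = -42972/(1/1796 + 276517) = -42972/496624533/1796 = -42972*1796/496624533 = -25725904/165541511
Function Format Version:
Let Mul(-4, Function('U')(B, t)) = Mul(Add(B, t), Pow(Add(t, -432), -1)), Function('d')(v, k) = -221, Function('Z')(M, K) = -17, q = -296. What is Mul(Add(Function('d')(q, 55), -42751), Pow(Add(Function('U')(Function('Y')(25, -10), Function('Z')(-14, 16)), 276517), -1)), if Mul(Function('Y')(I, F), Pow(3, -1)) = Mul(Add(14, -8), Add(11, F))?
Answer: Rational(-25725904, 165541511) ≈ -0.15540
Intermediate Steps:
Function('Y')(I, F) = Add(198, Mul(18, F)) (Function('Y')(I, F) = Mul(3, Mul(Add(14, -8), Add(11, F))) = Mul(3, Mul(6, Add(11, F))) = Mul(3, Add(66, Mul(6, F))) = Add(198, Mul(18, F)))
Function('U')(B, t) = Mul(Rational(-1, 4), Pow(Add(-432, t), -1), Add(B, t)) (Function('U')(B, t) = Mul(Rational(-1, 4), Mul(Add(B, t), Pow(Add(t, -432), -1))) = Mul(Rational(-1, 4), Mul(Add(B, t), Pow(Add(-432, t), -1))) = Mul(Rational(-1, 4), Mul(Pow(Add(-432, t), -1), Add(B, t))) = Mul(Rational(-1, 4), Pow(Add(-432, t), -1), Add(B, t)))
Mul(Add(Function('d')(q, 55), -42751), Pow(Add(Function('U')(Function('Y')(25, -10), Function('Z')(-14, 16)), 276517), -1)) = Mul(Add(-221, -42751), Pow(Add(Mul(Rational(1, 4), Pow(Add(-432, -17), -1), Add(Mul(-1, Add(198, Mul(18, -10))), Mul(-1, -17))), 276517), -1)) = Mul(-42972, Pow(Add(Mul(Rational(1, 4), Pow(-449, -1), Add(Mul(-1, Add(198, -180)), 17)), 276517), -1)) = Mul(-42972, Pow(Add(Mul(Rational(1, 4), Rational(-1, 449), Add(Mul(-1, 18), 17)), 276517), -1)) = Mul(-42972, Pow(Add(Mul(Rational(1, 4), Rational(-1, 449), Add(-18, 17)), 276517), -1)) = Mul(-42972, Pow(Add(Mul(Rational(1, 4), Rational(-1, 449), -1), 276517), -1)) = Mul(-42972, Pow(Add(Rational(1, 1796), 276517), -1)) = Mul(-42972, Pow(Rational(496624533, 1796), -1)) = Mul(-42972, Rational(1796, 496624533)) = Rational(-25725904, 165541511)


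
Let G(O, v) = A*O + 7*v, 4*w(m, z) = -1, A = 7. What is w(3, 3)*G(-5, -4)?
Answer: 63/4 ≈ 15.750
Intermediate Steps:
w(m, z) = -¼ (w(m, z) = (¼)*(-1) = -¼)
G(O, v) = 7*O + 7*v
w(3, 3)*G(-5, -4) = -(7*(-5) + 7*(-4))/4 = -(-35 - 28)/4 = -¼*(-63) = 63/4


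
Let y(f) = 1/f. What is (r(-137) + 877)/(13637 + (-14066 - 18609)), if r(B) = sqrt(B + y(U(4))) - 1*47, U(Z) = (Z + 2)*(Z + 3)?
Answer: -415/9519 - I*sqrt(241626)/799596 ≈ -0.043597 - 0.00061475*I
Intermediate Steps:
U(Z) = (2 + Z)*(3 + Z)
y(f) = 1/f
r(B) = -47 + sqrt(1/42 + B) (r(B) = sqrt(B + 1/(6 + 4**2 + 5*4)) - 1*47 = sqrt(B + 1/(6 + 16 + 20)) - 47 = sqrt(B + 1/42) - 47 = sqrt(1/42 + B) - 47 = -47 + sqrt(1/42 + B))
(r(-137) + 877)/(13637 + (-14066 - 18609)) = ((-47 + sqrt(42 + 1764*(-137))/42) + 877)/(13637 + (-14066 - 18609)) = ((-47 + sqrt(42 - 241668)/42) + 877)/(13637 - 32675) = ((-47 + sqrt(-241626)/42) + 877)/(-19038) = ((-47 + (I*sqrt(241626))/42) + 877)*(-1/19038) = ((-47 + I*sqrt(241626)/42) + 877)*(-1/19038) = (830 + I*sqrt(241626)/42)*(-1/19038) = -415/9519 - I*sqrt(241626)/799596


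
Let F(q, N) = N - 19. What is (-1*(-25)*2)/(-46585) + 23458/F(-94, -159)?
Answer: -109279983/829213 ≈ -131.79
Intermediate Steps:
F(q, N) = -19 + N
(-1*(-25)*2)/(-46585) + 23458/F(-94, -159) = (-1*(-25)*2)/(-46585) + 23458/(-19 - 159) = (25*2)*(-1/46585) + 23458/(-178) = 50*(-1/46585) + 23458*(-1/178) = -10/9317 - 11729/89 = -109279983/829213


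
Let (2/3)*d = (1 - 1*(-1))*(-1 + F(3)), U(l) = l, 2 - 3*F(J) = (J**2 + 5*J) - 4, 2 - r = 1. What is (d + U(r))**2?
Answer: 400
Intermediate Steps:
r = 1 (r = 2 - 1*1 = 2 - 1 = 1)
F(J) = 2 - 5*J/3 - J**2/3 (F(J) = 2/3 - ((J**2 + 5*J) - 4)/3 = 2/3 - (-4 + J**2 + 5*J)/3 = 2/3 + (4/3 - 5*J/3 - J**2/3) = 2 - 5*J/3 - J**2/3)
d = -21 (d = 3*((1 - 1*(-1))*(-1 + (2 - 5/3*3 - 1/3*3**2)))/2 = 3*((1 + 1)*(-1 + (2 - 5 - 1/3*9)))/2 = 3*(2*(-1 + (2 - 5 - 3)))/2 = 3*(2*(-1 - 6))/2 = 3*(2*(-7))/2 = (3/2)*(-14) = -21)
(d + U(r))**2 = (-21 + 1)**2 = (-20)**2 = 400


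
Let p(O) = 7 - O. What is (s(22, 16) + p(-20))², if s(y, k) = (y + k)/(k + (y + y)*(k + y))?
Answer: 520159249/712336 ≈ 730.22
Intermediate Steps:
s(y, k) = (k + y)/(k + 2*y*(k + y)) (s(y, k) = (k + y)/(k + (2*y)*(k + y)) = (k + y)/(k + 2*y*(k + y)))
(s(22, 16) + p(-20))² = ((16 + 22)/(16 + 2*22² + 2*16*22) + (7 - 1*(-20)))² = (38/(16 + 2*484 + 704) + (7 + 20))² = (38/(16 + 968 + 704) + 27)² = (38/1688 + 27)² = ((1/1688)*38 + 27)² = (19/844 + 27)² = (22807/844)² = 520159249/712336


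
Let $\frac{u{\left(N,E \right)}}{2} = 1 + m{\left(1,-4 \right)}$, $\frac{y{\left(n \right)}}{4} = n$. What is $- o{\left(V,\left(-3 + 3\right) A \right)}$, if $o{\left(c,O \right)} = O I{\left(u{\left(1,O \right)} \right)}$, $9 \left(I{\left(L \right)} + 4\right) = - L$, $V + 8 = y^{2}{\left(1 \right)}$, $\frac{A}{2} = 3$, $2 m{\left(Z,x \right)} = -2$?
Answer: $0$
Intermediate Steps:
$m{\left(Z,x \right)} = -1$ ($m{\left(Z,x \right)} = \frac{1}{2} \left(-2\right) = -1$)
$y{\left(n \right)} = 4 n$
$A = 6$ ($A = 2 \cdot 3 = 6$)
$u{\left(N,E \right)} = 0$ ($u{\left(N,E \right)} = 2 \left(1 - 1\right) = 2 \cdot 0 = 0$)
$V = 8$ ($V = -8 + \left(4 \cdot 1\right)^{2} = -8 + 4^{2} = -8 + 16 = 8$)
$I{\left(L \right)} = -4 - \frac{L}{9}$ ($I{\left(L \right)} = -4 + \frac{\left(-1\right) L}{9} = -4 - \frac{L}{9}$)
$o{\left(c,O \right)} = - 4 O$ ($o{\left(c,O \right)} = O \left(-4 - 0\right) = O \left(-4 + 0\right) = O \left(-4\right) = - 4 O$)
$- o{\left(V,\left(-3 + 3\right) A \right)} = - \left(-4\right) \left(-3 + 3\right) 6 = - \left(-4\right) 0 \cdot 6 = - \left(-4\right) 0 = \left(-1\right) 0 = 0$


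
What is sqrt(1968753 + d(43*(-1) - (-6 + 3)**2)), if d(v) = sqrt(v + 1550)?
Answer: sqrt(1968753 + sqrt(1498)) ≈ 1403.1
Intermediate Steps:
d(v) = sqrt(1550 + v)
sqrt(1968753 + d(43*(-1) - (-6 + 3)**2)) = sqrt(1968753 + sqrt(1550 + (43*(-1) - (-6 + 3)**2))) = sqrt(1968753 + sqrt(1550 + (-43 - 1*(-3)**2))) = sqrt(1968753 + sqrt(1550 + (-43 - 1*9))) = sqrt(1968753 + sqrt(1550 + (-43 - 9))) = sqrt(1968753 + sqrt(1550 - 52)) = sqrt(1968753 + sqrt(1498))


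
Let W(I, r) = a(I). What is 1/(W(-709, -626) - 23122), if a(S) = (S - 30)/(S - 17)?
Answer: -726/16785833 ≈ -4.3251e-5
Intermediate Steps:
a(S) = (-30 + S)/(-17 + S)
W(I, r) = (-30 + I)/(-17 + I)
1/(W(-709, -626) - 23122) = 1/((-30 - 709)/(-17 - 709) - 23122) = 1/(-739/(-726) - 23122) = 1/(-1/726*(-739) - 23122) = 1/(739/726 - 23122) = 1/(-16785833/726) = -726/16785833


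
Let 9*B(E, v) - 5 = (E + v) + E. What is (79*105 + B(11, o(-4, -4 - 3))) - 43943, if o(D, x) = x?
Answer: -320812/9 ≈ -35646.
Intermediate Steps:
B(E, v) = 5/9 + v/9 + 2*E/9 (B(E, v) = 5/9 + ((E + v) + E)/9 = 5/9 + (v + 2*E)/9 = 5/9 + (v/9 + 2*E/9) = 5/9 + v/9 + 2*E/9)
(79*105 + B(11, o(-4, -4 - 3))) - 43943 = (79*105 + (5/9 + (-4 - 3)/9 + (2/9)*11)) - 43943 = (8295 + (5/9 + (⅑)*(-7) + 22/9)) - 43943 = (8295 + (5/9 - 7/9 + 22/9)) - 43943 = (8295 + 20/9) - 43943 = 74675/9 - 43943 = -320812/9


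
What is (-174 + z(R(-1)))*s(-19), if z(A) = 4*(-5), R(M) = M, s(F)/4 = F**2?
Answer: -280136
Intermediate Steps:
s(F) = 4*F**2
z(A) = -20
(-174 + z(R(-1)))*s(-19) = (-174 - 20)*(4*(-19)**2) = -776*361 = -194*1444 = -280136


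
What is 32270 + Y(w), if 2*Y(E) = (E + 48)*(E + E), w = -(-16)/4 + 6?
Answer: 32850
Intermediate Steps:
w = 10 (w = -(-16)/4 + 6 = -4*(-1) + 6 = 4 + 6 = 10)
Y(E) = E*(48 + E) (Y(E) = ((E + 48)*(E + E))/2 = ((48 + E)*(2*E))/2 = (2*E*(48 + E))/2 = E*(48 + E))
32270 + Y(w) = 32270 + 10*(48 + 10) = 32270 + 10*58 = 32270 + 580 = 32850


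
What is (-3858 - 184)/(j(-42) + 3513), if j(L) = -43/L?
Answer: -169764/147589 ≈ -1.1502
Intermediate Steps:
(-3858 - 184)/(j(-42) + 3513) = (-3858 - 184)/(-43/(-42) + 3513) = -4042/(-43*(-1/42) + 3513) = -4042/(43/42 + 3513) = -4042/147589/42 = -4042*42/147589 = -169764/147589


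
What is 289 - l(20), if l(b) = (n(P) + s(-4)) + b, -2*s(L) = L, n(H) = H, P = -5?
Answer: 272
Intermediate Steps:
s(L) = -L/2
l(b) = -3 + b (l(b) = (-5 - 1/2*(-4)) + b = (-5 + 2) + b = -3 + b)
289 - l(20) = 289 - (-3 + 20) = 289 - 1*17 = 289 - 17 = 272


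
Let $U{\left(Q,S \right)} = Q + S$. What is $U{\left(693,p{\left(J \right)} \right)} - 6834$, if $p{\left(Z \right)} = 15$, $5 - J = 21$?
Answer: $-6126$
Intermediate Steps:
$J = -16$ ($J = 5 - 21 = -16$)
$U{\left(693,p{\left(J \right)} \right)} - 6834 = \left(693 + 15\right) - 6834 = 708 - 6834 = -6126$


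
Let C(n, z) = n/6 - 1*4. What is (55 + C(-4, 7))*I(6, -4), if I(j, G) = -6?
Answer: -302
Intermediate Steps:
C(n, z) = -4 + n/6 (C(n, z) = n*(⅙) - 4 = n/6 - 4 = -4 + n/6)
(55 + C(-4, 7))*I(6, -4) = (55 + (-4 + (⅙)*(-4)))*(-6) = (55 + (-4 - ⅔))*(-6) = (55 - 14/3)*(-6) = (151/3)*(-6) = -302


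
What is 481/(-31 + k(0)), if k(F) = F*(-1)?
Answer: -481/31 ≈ -15.516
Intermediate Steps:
k(F) = -F
481/(-31 + k(0)) = 481/(-31 - 1*0) = 481/(-31 + 0) = 481/(-31) = -1/31*481 = -481/31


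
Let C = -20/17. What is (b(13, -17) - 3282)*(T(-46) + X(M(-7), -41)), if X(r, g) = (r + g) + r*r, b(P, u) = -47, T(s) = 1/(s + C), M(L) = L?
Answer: -2613265/802 ≈ -3258.4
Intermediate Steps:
C = -20/17 (C = -20*1/17 = -20/17 ≈ -1.1765)
T(s) = 1/(-20/17 + s) (T(s) = 1/(s - 20/17) = 1/(-20/17 + s))
X(r, g) = g + r + r² (X(r, g) = (g + r) + r² = g + r + r²)
(b(13, -17) - 3282)*(T(-46) + X(M(-7), -41)) = (-47 - 3282)*(17/(-20 + 17*(-46)) + (-41 - 7 + (-7)²)) = -3329*(17/(-20 - 782) + (-41 - 7 + 49)) = -3329*(17/(-802) + 1) = -3329*(17*(-1/802) + 1) = -3329*(-17/802 + 1) = -3329*785/802 = -2613265/802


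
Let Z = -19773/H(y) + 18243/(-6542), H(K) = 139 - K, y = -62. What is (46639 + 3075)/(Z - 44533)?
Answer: -21790342196/19563777965 ≈ -1.1138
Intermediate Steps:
Z = -44340603/438314 (Z = -19773/(139 - 1*(-62)) + 18243/(-6542) = -19773/(139 + 62) + 18243*(-1/6542) = -19773/201 - 18243/6542 = -19773*1/201 - 18243/6542 = -6591/67 - 18243/6542 = -44340603/438314 ≈ -101.16)
(46639 + 3075)/(Z - 44533) = (46639 + 3075)/(-44340603/438314 - 44533) = 49714/(-19563777965/438314) = 49714*(-438314/19563777965) = -21790342196/19563777965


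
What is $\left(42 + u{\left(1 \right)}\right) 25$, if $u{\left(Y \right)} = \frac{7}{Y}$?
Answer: $1225$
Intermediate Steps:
$\left(42 + u{\left(1 \right)}\right) 25 = \left(42 + \frac{7}{1}\right) 25 = \left(42 + 7 \cdot 1\right) 25 = \left(42 + 7\right) 25 = 49 \cdot 25 = 1225$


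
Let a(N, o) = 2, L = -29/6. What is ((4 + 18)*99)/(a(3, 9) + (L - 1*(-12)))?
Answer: 1188/5 ≈ 237.60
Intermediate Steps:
L = -29/6 (L = -29*1/6 = -29/6 ≈ -4.8333)
((4 + 18)*99)/(a(3, 9) + (L - 1*(-12))) = ((4 + 18)*99)/(2 + (-29/6 - 1*(-12))) = (22*99)/(2 + (-29/6 + 12)) = 2178/(2 + 43/6) = 2178/(55/6) = 2178*(6/55) = 1188/5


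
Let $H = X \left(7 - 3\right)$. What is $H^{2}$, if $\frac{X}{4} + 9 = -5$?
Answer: $50176$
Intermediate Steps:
$X = -56$ ($X = -36 + 4 \left(-5\right) = -36 - 20 = -56$)
$H = -224$ ($H = - 56 \left(7 - 3\right) = \left(-56\right) 4 = -224$)
$H^{2} = \left(-224\right)^{2} = 50176$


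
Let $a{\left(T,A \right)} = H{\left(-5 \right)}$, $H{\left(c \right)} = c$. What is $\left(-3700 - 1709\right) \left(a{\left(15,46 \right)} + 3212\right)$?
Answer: $-17346663$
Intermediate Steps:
$a{\left(T,A \right)} = -5$
$\left(-3700 - 1709\right) \left(a{\left(15,46 \right)} + 3212\right) = \left(-3700 - 1709\right) \left(-5 + 3212\right) = \left(-5409\right) 3207 = -17346663$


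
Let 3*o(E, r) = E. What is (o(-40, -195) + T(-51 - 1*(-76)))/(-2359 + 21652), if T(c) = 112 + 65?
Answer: 491/57879 ≈ 0.0084832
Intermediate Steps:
o(E, r) = E/3
T(c) = 177
(o(-40, -195) + T(-51 - 1*(-76)))/(-2359 + 21652) = ((1/3)*(-40) + 177)/(-2359 + 21652) = (-40/3 + 177)/19293 = (491/3)*(1/19293) = 491/57879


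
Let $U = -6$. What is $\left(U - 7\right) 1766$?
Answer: $-22958$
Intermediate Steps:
$\left(U - 7\right) 1766 = \left(-6 - 7\right) 1766 = \left(-13\right) 1766 = -22958$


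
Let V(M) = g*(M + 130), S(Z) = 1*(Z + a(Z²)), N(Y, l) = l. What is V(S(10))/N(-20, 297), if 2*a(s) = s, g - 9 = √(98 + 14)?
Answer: 190/33 + 760*√7/297 ≈ 12.528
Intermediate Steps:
g = 9 + 4*√7 (g = 9 + √(98 + 14) = 9 + √112 = 9 + 4*√7 ≈ 19.583)
a(s) = s/2
S(Z) = Z + Z²/2 (S(Z) = 1*(Z + Z²/2) = Z + Z²/2)
V(M) = (9 + 4*√7)*(130 + M) (V(M) = (9 + 4*√7)*(M + 130) = (9 + 4*√7)*(130 + M))
V(S(10))/N(-20, 297) = ((9 + 4*√7)*(130 + (½)*10*(2 + 10)))/297 = ((9 + 4*√7)*(130 + (½)*10*12))*(1/297) = ((9 + 4*√7)*(130 + 60))*(1/297) = ((9 + 4*√7)*190)*(1/297) = (1710 + 760*√7)*(1/297) = 190/33 + 760*√7/297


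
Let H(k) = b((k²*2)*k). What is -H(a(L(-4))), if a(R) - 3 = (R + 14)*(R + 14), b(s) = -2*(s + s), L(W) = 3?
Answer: 199176704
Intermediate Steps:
b(s) = -4*s
a(R) = 3 + (14 + R)² (a(R) = 3 + (R + 14)*(R + 14) = 3 + (14 + R)*(14 + R) = 3 + (14 + R)²)
H(k) = -8*k³ (H(k) = -4*k²*2*k = -4*2*k²*k = -8*k³)
-H(a(L(-4))) = -(-8)*(3 + (14 + 3)²)³ = -(-8)*(3 + 17²)³ = -(-8)*(3 + 289)³ = -(-8)*292³ = -(-8)*24897088 = -1*(-199176704) = 199176704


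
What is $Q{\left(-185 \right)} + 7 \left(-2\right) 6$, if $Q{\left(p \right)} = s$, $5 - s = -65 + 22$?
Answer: $-36$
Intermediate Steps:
$s = 48$ ($s = 5 - \left(-65 + 22\right) = 5 - -43 = 5 + 43 = 48$)
$Q{\left(p \right)} = 48$
$Q{\left(-185 \right)} + 7 \left(-2\right) 6 = 48 + 7 \left(-2\right) 6 = 48 - 84 = -36$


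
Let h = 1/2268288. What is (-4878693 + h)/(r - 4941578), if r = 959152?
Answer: 1580897255369/1290469872384 ≈ 1.2251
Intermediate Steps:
h = 1/2268288 ≈ 4.4086e-7
(-4878693 + h)/(r - 4941578) = (-4878693 + 1/2268288)/(959152 - 4941578) = -11066280787583/2268288/(-3982426) = -11066280787583/2268288*(-1/3982426) = 1580897255369/1290469872384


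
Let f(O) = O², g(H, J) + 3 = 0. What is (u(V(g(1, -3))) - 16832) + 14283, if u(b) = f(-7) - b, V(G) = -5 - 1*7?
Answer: -2488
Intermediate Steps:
g(H, J) = -3 (g(H, J) = -3 + 0 = -3)
V(G) = -12 (V(G) = -5 - 7 = -12)
u(b) = 49 - b (u(b) = (-7)² - b = 49 - b)
(u(V(g(1, -3))) - 16832) + 14283 = ((49 - 1*(-12)) - 16832) + 14283 = ((49 + 12) - 16832) + 14283 = (61 - 16832) + 14283 = -16771 + 14283 = -2488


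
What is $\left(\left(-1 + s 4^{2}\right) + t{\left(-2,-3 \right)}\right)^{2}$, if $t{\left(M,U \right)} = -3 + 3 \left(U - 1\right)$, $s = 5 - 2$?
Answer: $1024$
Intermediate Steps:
$s = 3$
$t{\left(M,U \right)} = -6 + 3 U$ ($t{\left(M,U \right)} = -3 + 3 \left(-1 + U\right) = -3 + \left(-3 + 3 U\right) = -6 + 3 U$)
$\left(\left(-1 + s 4^{2}\right) + t{\left(-2,-3 \right)}\right)^{2} = \left(\left(-1 + 3 \cdot 4^{2}\right) + \left(-6 + 3 \left(-3\right)\right)\right)^{2} = \left(\left(-1 + 3 \cdot 16\right) - 15\right)^{2} = \left(\left(-1 + 48\right) - 15\right)^{2} = \left(47 - 15\right)^{2} = 32^{2} = 1024$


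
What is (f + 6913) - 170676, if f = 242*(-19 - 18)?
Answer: -172717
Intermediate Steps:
f = -8954 (f = 242*(-37) = -8954)
(f + 6913) - 170676 = (-8954 + 6913) - 170676 = -2041 - 170676 = -172717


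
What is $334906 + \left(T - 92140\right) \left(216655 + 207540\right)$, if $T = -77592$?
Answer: $-71999130834$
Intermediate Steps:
$334906 + \left(T - 92140\right) \left(216655 + 207540\right) = 334906 + \left(-77592 - 92140\right) \left(216655 + 207540\right) = 334906 - 71999465740 = -71999130834$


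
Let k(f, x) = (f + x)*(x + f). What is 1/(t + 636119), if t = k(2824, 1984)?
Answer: 1/23752983 ≈ 4.2100e-8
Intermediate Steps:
k(f, x) = (f + x)² (k(f, x) = (f + x)*(f + x) = (f + x)²)
t = 23116864 (t = (2824 + 1984)² = 4808² = 23116864)
1/(t + 636119) = 1/(23116864 + 636119) = 1/23752983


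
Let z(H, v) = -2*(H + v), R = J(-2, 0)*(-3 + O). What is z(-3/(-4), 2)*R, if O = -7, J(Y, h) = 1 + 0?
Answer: 55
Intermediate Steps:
J(Y, h) = 1
R = -10 (R = 1*(-3 - 7) = 1*(-10) = -10)
z(H, v) = -2*H - 2*v
z(-3/(-4), 2)*R = (-(-6)/(-4) - 2*2)*(-10) = (-(-6)*(-1)/4 - 4)*(-10) = (-2*3/4 - 4)*(-10) = (-3/2 - 4)*(-10) = -11/2*(-10) = 55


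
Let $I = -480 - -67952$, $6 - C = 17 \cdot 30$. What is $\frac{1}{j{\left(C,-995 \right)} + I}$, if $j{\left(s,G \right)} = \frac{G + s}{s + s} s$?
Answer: $\frac{2}{133445} \approx 1.4987 \cdot 10^{-5}$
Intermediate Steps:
$C = -504$ ($C = 6 - 17 \cdot 30 = 6 - 510 = -504$)
$I = 67472$ ($I = -480 + 67952 = 67472$)
$j{\left(s,G \right)} = \frac{G}{2} + \frac{s}{2}$ ($j{\left(s,G \right)} = \frac{G + s}{2 s} s = \frac{G}{2} + \frac{s}{2}$)
$\frac{1}{j{\left(C,-995 \right)} + I} = \frac{1}{\left(\frac{1}{2} \left(-995\right) + \frac{1}{2} \left(-504\right)\right) + 67472} = \frac{1}{\left(- \frac{995}{2} - 252\right) + 67472} = \frac{1}{- \frac{1499}{2} + 67472} = \frac{1}{\frac{133445}{2}} = \frac{2}{133445}$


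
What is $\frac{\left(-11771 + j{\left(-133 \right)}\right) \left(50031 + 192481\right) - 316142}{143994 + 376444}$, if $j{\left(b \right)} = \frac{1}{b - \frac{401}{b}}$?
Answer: $- \frac{3084748363848}{562333259} \approx -5485.6$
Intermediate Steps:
$\frac{\left(-11771 + j{\left(-133 \right)}\right) \left(50031 + 192481\right) - 316142}{143994 + 376444} = \frac{\left(-11771 - \frac{133}{-401 + \left(-133\right)^{2}}\right) \left(50031 + 192481\right) - 316142}{143994 + 376444} = \frac{\left(-11771 - \frac{133}{-401 + 17689}\right) 242512 - 316142}{520438} = \left(\left(-11771 - \frac{133}{17288}\right) 242512 - 316142\right) \frac{1}{520438} = \left(\left(- \frac{203497181}{17288}\right) 242512 - 316142\right) \frac{1}{520438} = \left(- \frac{6168813544834}{2161} - 316142\right) \frac{1}{520438} = \left(- \frac{6169496727696}{2161}\right) \frac{1}{520438} = - \frac{3084748363848}{562333259}$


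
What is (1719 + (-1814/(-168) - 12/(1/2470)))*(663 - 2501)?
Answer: 2154555983/42 ≈ 5.1299e+7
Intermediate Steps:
(1719 + (-1814/(-168) - 12/(1/2470)))*(663 - 2501) = (1719 + (-1814*(-1/168) - 12/1/2470))*(-1838) = (1719 + (907/84 - 12*2470))*(-1838) = (1719 + (907/84 - 29640))*(-1838) = (1719 - 2488853/84)*(-1838) = -2344457/84*(-1838) = 2154555983/42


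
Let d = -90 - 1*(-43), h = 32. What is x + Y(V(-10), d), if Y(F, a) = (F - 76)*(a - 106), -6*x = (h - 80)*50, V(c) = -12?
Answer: 13864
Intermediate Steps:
d = -47 (d = -90 + 43 = -47)
x = 400 (x = -(32 - 80)*50/6 = -(-8)*50 = -⅙*(-2400) = 400)
Y(F, a) = (-106 + a)*(-76 + F) (Y(F, a) = (-76 + F)*(-106 + a) = (-106 + a)*(-76 + F))
x + Y(V(-10), d) = 400 + (8056 - 106*(-12) - 76*(-47) - 12*(-47)) = 400 + (8056 + 1272 + 3572 + 564) = 400 + 13464 = 13864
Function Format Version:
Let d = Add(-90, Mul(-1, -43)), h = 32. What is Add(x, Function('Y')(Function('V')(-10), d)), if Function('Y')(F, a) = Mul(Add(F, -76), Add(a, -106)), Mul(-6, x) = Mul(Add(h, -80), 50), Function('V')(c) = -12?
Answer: 13864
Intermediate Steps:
d = -47 (d = Add(-90, 43) = -47)
x = 400 (x = Mul(Rational(-1, 6), Mul(Add(32, -80), 50)) = Mul(Rational(-1, 6), Mul(-48, 50)) = Mul(Rational(-1, 6), -2400) = 400)
Function('Y')(F, a) = Mul(Add(-106, a), Add(-76, F)) (Function('Y')(F, a) = Mul(Add(-76, F), Add(-106, a)) = Mul(Add(-106, a), Add(-76, F)))
Add(x, Function('Y')(Function('V')(-10), d)) = Add(400, Add(8056, Mul(-106, -12), Mul(-76, -47), Mul(-12, -47))) = Add(400, Add(8056, 1272, 3572, 564)) = Add(400, 13464) = 13864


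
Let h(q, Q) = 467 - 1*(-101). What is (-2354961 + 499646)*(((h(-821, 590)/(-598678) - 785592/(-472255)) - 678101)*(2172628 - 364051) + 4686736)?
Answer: 89223841735973777805883427/39213409 ≈ 2.2753e+18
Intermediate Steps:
h(q, Q) = 568 (h(q, Q) = 467 + 101 = 568)
(-2354961 + 499646)*(((h(-821, 590)/(-598678) - 785592/(-472255)) - 678101)*(2172628 - 364051) + 4686736) = (-2354961 + 499646)*(((568/(-598678) - 785592/(-472255)) - 678101)*(2172628 - 364051) + 4686736) = -1855315*(((568*(-1/598678) - 785592*(-1/472255)) - 678101)*1808577 + 4686736) = -1855315*(((-284/299339 + 785592/472255) - 678101)*1808577 + 4686736) = -1855315*((235024203268/141364339445 - 678101)*1808577 + 4686736) = -1855315*(-95859064917790677/141364339445*1808577 + 4686736) = -1855315*(-1683189320891486497443/1372469315 + 4686736) = -1855315*(-1683182888490138991603/1372469315) = 89223841735973777805883427/39213409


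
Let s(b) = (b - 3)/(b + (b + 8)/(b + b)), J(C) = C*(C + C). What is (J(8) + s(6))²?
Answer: 30492484/1849 ≈ 16491.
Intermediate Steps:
J(C) = 2*C² (J(C) = C*(2*C) = 2*C²)
s(b) = (-3 + b)/(b + (8 + b)/(2*b)) (s(b) = (-3 + b)/(b + (8 + b)/((2*b))) = (-3 + b)/(b + (8 + b)*(1/(2*b))) = (-3 + b)/(b + (8 + b)/(2*b)))
(J(8) + s(6))² = (2*8² + 2*6*(-3 + 6)/(8 + 6 + 2*6²))² = (2*64 + 2*6*3/(8 + 6 + 2*36))² = (128 + 2*6*3/(8 + 6 + 72))² = (128 + 2*6*3/86)² = (128 + 2*6*(1/86)*3)² = (128 + 18/43)² = (5522/43)² = 30492484/1849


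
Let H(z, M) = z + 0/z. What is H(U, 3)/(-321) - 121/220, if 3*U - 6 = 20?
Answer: -11113/19260 ≈ -0.57700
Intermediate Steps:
U = 26/3 (U = 2 + (1/3)*20 = 2 + 20/3 = 26/3 ≈ 8.6667)
H(z, M) = z (H(z, M) = z + 0 = z)
H(U, 3)/(-321) - 121/220 = (26/3)/(-321) - 121/220 = (26/3)*(-1/321) - 121*1/220 = -26/963 - 11/20 = -11113/19260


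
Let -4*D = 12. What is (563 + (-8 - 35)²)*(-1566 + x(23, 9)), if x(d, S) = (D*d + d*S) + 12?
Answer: -3415392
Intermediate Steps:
D = -3 (D = -¼*12 = -3)
x(d, S) = 12 - 3*d + S*d (x(d, S) = (-3*d + d*S) + 12 = (-3*d + S*d) + 12 = 12 - 3*d + S*d)
(563 + (-8 - 35)²)*(-1566 + x(23, 9)) = (563 + (-8 - 35)²)*(-1566 + (12 - 3*23 + 9*23)) = (563 + (-43)²)*(-1566 + (12 - 69 + 207)) = (563 + 1849)*(-1566 + 150) = 2412*(-1416) = -3415392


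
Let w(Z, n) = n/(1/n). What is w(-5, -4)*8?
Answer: 128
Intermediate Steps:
w(Z, n) = n² (w(Z, n) = n*n = n²)
w(-5, -4)*8 = (-4)²*8 = 16*8 = 128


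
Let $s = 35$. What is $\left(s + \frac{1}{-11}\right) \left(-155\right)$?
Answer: $- \frac{59520}{11} \approx -5410.9$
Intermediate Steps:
$\left(s + \frac{1}{-11}\right) \left(-155\right) = \left(35 + \frac{1}{-11}\right) \left(-155\right) = \left(35 - \frac{1}{11}\right) \left(-155\right) = \frac{384}{11} \left(-155\right) = - \frac{59520}{11}$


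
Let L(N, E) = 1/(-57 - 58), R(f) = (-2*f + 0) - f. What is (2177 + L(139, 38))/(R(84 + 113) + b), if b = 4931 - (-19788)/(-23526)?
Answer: 490819017/978295915 ≈ 0.50171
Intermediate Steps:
b = 19331153/3921 (b = 4931 - (-19788)*(-1)/23526 = 4931 - 1*3298/3921 = 4931 - 3298/3921 = 19331153/3921 ≈ 4930.2)
R(f) = -3*f (R(f) = -2*f - f = -3*f)
L(N, E) = -1/115 (L(N, E) = 1/(-115) = -1/115)
(2177 + L(139, 38))/(R(84 + 113) + b) = (2177 - 1/115)/(-3*(84 + 113) + 19331153/3921) = 250354/(115*(-3*197 + 19331153/3921)) = 250354/(115*(-591 + 19331153/3921)) = 250354/(115*(17013842/3921)) = (250354/115)*(3921/17013842) = 490819017/978295915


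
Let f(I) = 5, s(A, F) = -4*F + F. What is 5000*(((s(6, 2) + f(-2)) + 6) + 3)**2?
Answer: 320000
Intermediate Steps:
s(A, F) = -3*F
5000*(((s(6, 2) + f(-2)) + 6) + 3)**2 = 5000*(((-3*2 + 5) + 6) + 3)**2 = 5000*(((-6 + 5) + 6) + 3)**2 = 5000*((-1 + 6) + 3)**2 = 5000*(5 + 3)**2 = 5000*8**2 = 5000*64 = 320000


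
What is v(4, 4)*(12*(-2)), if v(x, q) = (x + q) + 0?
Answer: -192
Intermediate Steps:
v(x, q) = q + x (v(x, q) = (q + x) + 0 = q + x)
v(4, 4)*(12*(-2)) = (4 + 4)*(12*(-2)) = 8*(-24) = -192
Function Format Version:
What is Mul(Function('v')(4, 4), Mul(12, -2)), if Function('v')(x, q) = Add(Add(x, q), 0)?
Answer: -192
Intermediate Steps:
Function('v')(x, q) = Add(q, x) (Function('v')(x, q) = Add(Add(q, x), 0) = Add(q, x))
Mul(Function('v')(4, 4), Mul(12, -2)) = Mul(Add(4, 4), Mul(12, -2)) = Mul(8, -24) = -192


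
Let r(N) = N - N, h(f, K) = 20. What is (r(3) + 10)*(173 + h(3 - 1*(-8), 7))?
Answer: 1930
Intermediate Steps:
r(N) = 0
(r(3) + 10)*(173 + h(3 - 1*(-8), 7)) = (0 + 10)*(173 + 20) = 10*193 = 1930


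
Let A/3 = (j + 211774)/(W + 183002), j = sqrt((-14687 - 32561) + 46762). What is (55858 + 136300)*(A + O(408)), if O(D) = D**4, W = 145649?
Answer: 1749984009588185840844/328651 + 5188266*I*sqrt(6)/328651 ≈ 5.3247e+15 + 38.669*I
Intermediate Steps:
j = 9*I*sqrt(6) (j = sqrt(-47248 + 46762) = sqrt(-486) = 9*I*sqrt(6) ≈ 22.045*I)
A = 635322/328651 + 27*I*sqrt(6)/328651 (A = 3*((9*I*sqrt(6) + 211774)/(145649 + 183002)) = 3*((211774 + 9*I*sqrt(6))/328651) = 3*((211774 + 9*I*sqrt(6))*(1/328651)) = 3*(211774/328651 + 9*I*sqrt(6)/328651) = 635322/328651 + 27*I*sqrt(6)/328651 ≈ 1.9331 + 0.00020124*I)
(55858 + 136300)*(A + O(408)) = (55858 + 136300)*((635322/328651 + 27*I*sqrt(6)/328651) + 408**4) = 192158*((635322/328651 + 27*I*sqrt(6)/328651) + 27710263296) = 192158*(9107005743129018/328651 + 27*I*sqrt(6)/328651) = 1749984009588185840844/328651 + 5188266*I*sqrt(6)/328651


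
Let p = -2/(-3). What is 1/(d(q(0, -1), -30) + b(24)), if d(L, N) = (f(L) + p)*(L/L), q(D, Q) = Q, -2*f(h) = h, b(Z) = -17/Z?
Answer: 24/11 ≈ 2.1818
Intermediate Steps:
f(h) = -h/2
p = 2/3 (p = -2*(-1/3) = 2/3 ≈ 0.66667)
d(L, N) = 2/3 - L/2 (d(L, N) = (-L/2 + 2/3)*(L/L) = (2/3 - L/2)*1 = 2/3 - L/2)
1/(d(q(0, -1), -30) + b(24)) = 1/((2/3 - 1/2*(-1)) - 17/24) = 1/((2/3 + 1/2) - 17*1/24) = 1/(7/6 - 17/24) = 1/(11/24) = 24/11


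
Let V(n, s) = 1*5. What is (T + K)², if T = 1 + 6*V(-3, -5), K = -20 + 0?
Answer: 121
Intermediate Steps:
V(n, s) = 5
K = -20
T = 31 (T = 1 + 6*5 = 1 + 30 = 31)
(T + K)² = (31 - 20)² = 11² = 121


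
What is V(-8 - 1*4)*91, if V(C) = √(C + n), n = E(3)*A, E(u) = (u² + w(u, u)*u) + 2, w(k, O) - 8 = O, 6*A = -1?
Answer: 91*I*√174/3 ≈ 400.12*I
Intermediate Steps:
A = -⅙ (A = (⅙)*(-1) = -⅙ ≈ -0.16667)
w(k, O) = 8 + O
E(u) = 2 + u² + u*(8 + u) (E(u) = (u² + (8 + u)*u) + 2 = (u² + u*(8 + u)) + 2 = 2 + u² + u*(8 + u))
n = -22/3 (n = (2 + 3² + 3*(8 + 3))*(-⅙) = (2 + 9 + 3*11)*(-⅙) = (2 + 9 + 33)*(-⅙) = 44*(-⅙) = -22/3 ≈ -7.3333)
V(C) = √(-22/3 + C) (V(C) = √(C - 22/3) = √(-22/3 + C))
V(-8 - 1*4)*91 = (√(-66 + 9*(-8 - 1*4))/3)*91 = (√(-66 + 9*(-8 - 4))/3)*91 = (√(-66 + 9*(-12))/3)*91 = (√(-66 - 108)/3)*91 = (√(-174)/3)*91 = ((I*√174)/3)*91 = (I*√174/3)*91 = 91*I*√174/3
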